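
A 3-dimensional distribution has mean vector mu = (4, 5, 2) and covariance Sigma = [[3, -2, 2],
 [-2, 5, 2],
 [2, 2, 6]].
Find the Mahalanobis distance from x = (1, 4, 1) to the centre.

Step 1 — centre the observation: (x - mu) = (-3, -1, -1).

Step 2 — invert Sigma (cofactor / det for 3×3, or solve directly):
  Sigma^{-1} = [[1.4444, 0.8889, -0.7778],
 [0.8889, 0.7778, -0.5556],
 [-0.7778, -0.5556, 0.6111]].

Step 3 — form the quadratic (x - mu)^T · Sigma^{-1} · (x - mu):
  Sigma^{-1} · (x - mu) = (-4.4444, -2.8889, 2.2778).
  (x - mu)^T · [Sigma^{-1} · (x - mu)] = (-3)·(-4.4444) + (-1)·(-2.8889) + (-1)·(2.2778) = 13.9444.

Step 4 — take square root: d = √(13.9444) ≈ 3.7342.

d(x, mu) = √(13.9444) ≈ 3.7342


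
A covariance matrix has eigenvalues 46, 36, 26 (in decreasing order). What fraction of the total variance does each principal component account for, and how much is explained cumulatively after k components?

Step 1 — total variance = trace(Sigma) = Σ λ_i = 46 + 36 + 26 = 108.

Step 2 — fraction explained by component i = λ_i / Σ λ:
  PC1: 46/108 = 0.4259
  PC2: 36/108 = 0.3333
  PC3: 26/108 = 0.2407

Step 3 — cumulative fraction after k components = (λ_1 + ... + λ_k) / Σ λ:
  k = 1: 46/108 = 0.4259
  k = 2: (46 + 36)/108 = 82/108 = 0.7593
  k = 3: (46 + 36 + 26)/108 = 108/108 = 1

Summary (fraction, with percent):

explained: PC1 0.4259 (42.59%), PC2 0.3333 (33.33%), PC3 0.2407 (24.07%);  cumulative: 0.4259, 0.7593, 1


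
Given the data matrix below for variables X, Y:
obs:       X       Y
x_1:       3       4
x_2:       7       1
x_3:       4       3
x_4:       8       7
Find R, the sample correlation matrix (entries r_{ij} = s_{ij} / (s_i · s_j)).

Step 1 — column means:
  mean(X) = (3 + 7 + 4 + 8) / 4 = 22/4 = 5.5
  mean(Y) = (4 + 1 + 3 + 7) / 4 = 15/4 = 3.75

Step 2 — sample variances and covariances s[i,j] = (1/(n-1)) · Σ_k (x_{k,i} - mean_i) · (x_{k,j} - mean_j), with n-1 = 3:
  s[X,X] = ((-2.5)·(-2.5) + (1.5)·(1.5) + (-1.5)·(-1.5) + (2.5)·(2.5)) / 3 = 17/3 = 5.6667
  s[X,Y] = ((-2.5)·(0.25) + (1.5)·(-2.75) + (-1.5)·(-0.75) + (2.5)·(3.25)) / 3 = 4.5/3 = 1.5
  s[Y,Y] = ((0.25)·(0.25) + (-2.75)·(-2.75) + (-0.75)·(-0.75) + (3.25)·(3.25)) / 3 = 18.75/3 = 6.25
  Sample standard deviations s_i = √(s[i,i]):
  s(X) = √(5.6667) = 2.3805
  s(Y) = √(6.25) = 2.5

Step 3 — r_{ij} = s_{ij} / (s_i · s_j):
  r[X,X] = 1 (diagonal).
  r[X,Y] = 1.5 / (2.3805 · 2.5) = 1.5 / 5.9512 = 0.2521
  r[Y,Y] = 1 (diagonal).

R is symmetric with unit diagonal. Assembling:

R = [[1, 0.2521],
 [0.2521, 1]]


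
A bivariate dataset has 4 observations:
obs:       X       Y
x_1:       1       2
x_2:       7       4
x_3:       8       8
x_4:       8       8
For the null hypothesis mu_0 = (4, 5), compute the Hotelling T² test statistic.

Step 1 — sample mean vector:
  mean(X) = (1 + 7 + 8 + 8) / 4 = 24/4 = 6
  mean(Y) = (2 + 4 + 8 + 8) / 4 = 22/4 = 5.5
  x̄ = (6, 5.5),  deviation x̄ - mu_0 = (6, 5.5) - (4, 5) = (2, 0.5).

Step 2 — sample covariance matrix, S[i,j] = (1/(n-1)) · Σ_k (x_{k,i} - mean_i) · (x_{k,j} - mean_j), divisor n-1 = 3:
  S[X,X] = ((-5)·(-5) + (1)·(1) + (2)·(2) + (2)·(2)) / 3 = 34/3 = 11.3333
  S[X,Y] = ((-5)·(-3.5) + (1)·(-1.5) + (2)·(2.5) + (2)·(2.5)) / 3 = 26/3 = 8.6667
  S[Y,Y] = ((-3.5)·(-3.5) + (-1.5)·(-1.5) + (2.5)·(2.5) + (2.5)·(2.5)) / 3 = 27/3 = 9
  S = [[11.3333, 8.6667],
 [8.6667, 9]].

Step 3 — invert S. det(S) = 11.3333·9 - (8.6667)² = 26.8889.
  S^{-1} = (1/det) · [[d, -b], [-b, a]] = [[0.3347, -0.3223],
 [-0.3223, 0.4215]].

Step 4 — quadratic form (x̄ - mu_0)^T · S^{-1} · (x̄ - mu_0):
  S^{-1} · (x̄ - mu_0) = (0.5083, -0.4339),
  (x̄ - mu_0)^T · [...] = (2)·(0.5083) + (0.5)·(-0.4339) = 0.7996.

Step 5 — scale by n: T² = 4 · 0.7996 = 3.1983.

T² ≈ 3.1983


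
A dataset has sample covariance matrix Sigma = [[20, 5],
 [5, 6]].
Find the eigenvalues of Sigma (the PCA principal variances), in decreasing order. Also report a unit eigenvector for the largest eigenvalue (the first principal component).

Step 1 — characteristic polynomial of 2×2 Sigma:
  det(Sigma - λI) = λ² - trace · λ + det = 0.
  trace = 20 + 6 = 26, det = 20·6 - (5)² = 95.
Step 2 — discriminant:
  Δ = trace² - 4·det = 676 - 380 = 296.
Step 3 — eigenvalues:
  λ = (trace ± √Δ)/2 = (26 ± 17.2047)/2,
  λ_1 = 21.6023,  λ_2 = 4.3977.

Step 4 — unit eigenvector for λ_1: solve (Sigma - λ_1 I)v = 0. First row:
  (20 - 21.6023)·v_x + (5)·v_y = 0, i.e. (-1.6023)·v_x + (5)·v_y = 0,
  so v ∝ (b, λ_1 - a) = (5, 1.6023) = u.
  ||u|| = √((5)² + (1.6023)²) = √(27.5674) ≈ 5.2505,
  v_1 = u/||u|| ≈ (0.9523, 0.3052) (||v_1|| = 1).

λ_1 = 21.6023,  λ_2 = 4.3977;  v_1 ≈ (0.9523, 0.3052)


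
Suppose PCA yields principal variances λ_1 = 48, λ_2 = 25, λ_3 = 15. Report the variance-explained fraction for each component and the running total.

Step 1 — total variance = trace(Sigma) = Σ λ_i = 48 + 25 + 15 = 88.

Step 2 — fraction explained by component i = λ_i / Σ λ:
  PC1: 48/88 = 0.5455
  PC2: 25/88 = 0.2841
  PC3: 15/88 = 0.1705

Step 3 — cumulative fraction after k components = (λ_1 + ... + λ_k) / Σ λ:
  k = 1: 48/88 = 0.5455
  k = 2: (48 + 25)/88 = 73/88 = 0.8295
  k = 3: (48 + 25 + 15)/88 = 88/88 = 1

Summary (fraction, with percent):

explained: PC1 0.5455 (54.55%), PC2 0.2841 (28.41%), PC3 0.1705 (17.05%);  cumulative: 0.5455, 0.8295, 1


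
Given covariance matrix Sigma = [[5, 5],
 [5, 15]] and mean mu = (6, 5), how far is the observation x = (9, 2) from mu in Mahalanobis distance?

Step 1 — centre the observation: (x - mu) = (3, -3).

Step 2 — invert Sigma. det(Sigma) = 5·15 - (5)² = 50.
  Sigma^{-1} = (1/det) · [[d, -b], [-b, a]] = [[0.3, -0.1],
 [-0.1, 0.1]].

Step 3 — form the quadratic (x - mu)^T · Sigma^{-1} · (x - mu):
  Sigma^{-1} · (x - mu) = (1.2, -0.6).
  (x - mu)^T · [Sigma^{-1} · (x - mu)] = (3)·(1.2) + (-3)·(-0.6) = 5.4.

Step 4 — take square root: d = √(5.4) ≈ 2.3238.

d(x, mu) = √(5.4) ≈ 2.3238


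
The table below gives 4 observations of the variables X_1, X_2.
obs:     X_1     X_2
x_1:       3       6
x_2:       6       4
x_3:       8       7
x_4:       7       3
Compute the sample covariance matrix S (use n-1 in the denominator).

Step 1 — column means:
  mean(X_1) = (3 + 6 + 8 + 7) / 4 = 24/4 = 6
  mean(X_2) = (6 + 4 + 7 + 3) / 4 = 20/4 = 5

Step 2 — sample covariance S[i,j] = (1/(n-1)) · Σ_k (x_{k,i} - mean_i) · (x_{k,j} - mean_j), with n-1 = 3.
  S[X_1,X_1] = ((-3)·(-3) + (0)·(0) + (2)·(2) + (1)·(1)) / 3 = 14/3 = 4.6667
  S[X_1,X_2] = ((-3)·(1) + (0)·(-1) + (2)·(2) + (1)·(-2)) / 3 = -1/3 = -0.3333
  S[X_2,X_2] = ((1)·(1) + (-1)·(-1) + (2)·(2) + (-2)·(-2)) / 3 = 10/3 = 3.3333

S is symmetric (S[j,i] = S[i,j]). Assembling:

S = [[4.6667, -0.3333],
 [-0.3333, 3.3333]]


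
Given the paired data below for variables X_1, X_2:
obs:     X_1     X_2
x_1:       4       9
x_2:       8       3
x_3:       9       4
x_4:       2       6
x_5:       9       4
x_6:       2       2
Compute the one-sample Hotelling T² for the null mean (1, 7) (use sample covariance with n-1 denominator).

Step 1 — sample mean vector:
  mean(X_1) = (4 + 8 + 9 + 2 + 9 + 2) / 6 = 34/6 = 5.6667
  mean(X_2) = (9 + 3 + 4 + 6 + 4 + 2) / 6 = 28/6 = 4.6667
  x̄ = (5.6667, 4.6667),  deviation x̄ - mu_0 = (5.6667, 4.6667) - (1, 7) = (4.6667, -2.3333).

Step 2 — sample covariance matrix, S[i,j] = (1/(n-1)) · Σ_k (x_{k,i} - mean_i) · (x_{k,j} - mean_j), divisor n-1 = 5:
  S[X_1,X_1] = ((-1.6667)·(-1.6667) + (2.3333)·(2.3333) + (3.3333)·(3.3333) + (-3.6667)·(-3.6667) + (3.3333)·(3.3333) + (-3.6667)·(-3.6667)) / 5 = 57.3333/5 = 11.4667
  S[X_1,X_2] = ((-1.6667)·(4.3333) + (2.3333)·(-1.6667) + (3.3333)·(-0.6667) + (-3.6667)·(1.3333) + (3.3333)·(-0.6667) + (-3.6667)·(-2.6667)) / 5 = -10.6667/5 = -2.1333
  S[X_2,X_2] = ((4.3333)·(4.3333) + (-1.6667)·(-1.6667) + (-0.6667)·(-0.6667) + (1.3333)·(1.3333) + (-0.6667)·(-0.6667) + (-2.6667)·(-2.6667)) / 5 = 31.3333/5 = 6.2667
  S = [[11.4667, -2.1333],
 [-2.1333, 6.2667]].

Step 3 — invert S. det(S) = 11.4667·6.2667 - (-2.1333)² = 67.3067.
  S^{-1} = (1/det) · [[d, -b], [-b, a]] = [[0.0931, 0.0317],
 [0.0317, 0.1704]].

Step 4 — quadratic form (x̄ - mu_0)^T · S^{-1} · (x̄ - mu_0):
  S^{-1} · (x̄ - mu_0) = (0.3605, -0.2496),
  (x̄ - mu_0)^T · [...] = (4.6667)·(0.3605) + (-2.3333)·(-0.2496) = 2.2649.

Step 5 — scale by n: T² = 6 · 2.2649 = 13.5895.

T² ≈ 13.5895


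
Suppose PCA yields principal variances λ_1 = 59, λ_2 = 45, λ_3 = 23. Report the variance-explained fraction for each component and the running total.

Step 1 — total variance = trace(Sigma) = Σ λ_i = 59 + 45 + 23 = 127.

Step 2 — fraction explained by component i = λ_i / Σ λ:
  PC1: 59/127 = 0.4646
  PC2: 45/127 = 0.3543
  PC3: 23/127 = 0.1811

Step 3 — cumulative fraction after k components = (λ_1 + ... + λ_k) / Σ λ:
  k = 1: 59/127 = 0.4646
  k = 2: (59 + 45)/127 = 104/127 = 0.8189
  k = 3: (59 + 45 + 23)/127 = 127/127 = 1

Summary (fraction, with percent):

explained: PC1 0.4646 (46.46%), PC2 0.3543 (35.43%), PC3 0.1811 (18.11%);  cumulative: 0.4646, 0.8189, 1


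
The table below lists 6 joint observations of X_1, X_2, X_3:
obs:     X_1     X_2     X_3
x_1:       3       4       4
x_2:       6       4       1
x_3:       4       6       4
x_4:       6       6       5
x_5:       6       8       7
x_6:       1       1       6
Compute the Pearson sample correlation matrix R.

Step 1 — column means:
  mean(X_1) = (3 + 6 + 4 + 6 + 6 + 1) / 6 = 26/6 = 4.3333
  mean(X_2) = (4 + 4 + 6 + 6 + 8 + 1) / 6 = 29/6 = 4.8333
  mean(X_3) = (4 + 1 + 4 + 5 + 7 + 6) / 6 = 27/6 = 4.5

Step 2 — sample variances and covariances s[i,j] = (1/(n-1)) · Σ_k (x_{k,i} - mean_i) · (x_{k,j} - mean_j), with n-1 = 5:
  s[X_1,X_1] = ((-1.3333)·(-1.3333) + (1.6667)·(1.6667) + (-0.3333)·(-0.3333) + (1.6667)·(1.6667) + (1.6667)·(1.6667) + (-3.3333)·(-3.3333)) / 5 = 21.3333/5 = 4.2667
  s[X_1,X_2] = ((-1.3333)·(-0.8333) + (1.6667)·(-0.8333) + (-0.3333)·(1.1667) + (1.6667)·(1.1667) + (1.6667)·(3.1667) + (-3.3333)·(-3.8333)) / 5 = 19.3333/5 = 3.8667
  s[X_1,X_3] = ((-1.3333)·(-0.5) + (1.6667)·(-3.5) + (-0.3333)·(-0.5) + (1.6667)·(0.5) + (1.6667)·(2.5) + (-3.3333)·(1.5)) / 5 = -5/5 = -1
  s[X_2,X_2] = ((-0.8333)·(-0.8333) + (-0.8333)·(-0.8333) + (1.1667)·(1.1667) + (1.1667)·(1.1667) + (3.1667)·(3.1667) + (-3.8333)·(-3.8333)) / 5 = 28.8333/5 = 5.7667
  s[X_2,X_3] = ((-0.8333)·(-0.5) + (-0.8333)·(-3.5) + (1.1667)·(-0.5) + (1.1667)·(0.5) + (3.1667)·(2.5) + (-3.8333)·(1.5)) / 5 = 5.5/5 = 1.1
  s[X_3,X_3] = ((-0.5)·(-0.5) + (-3.5)·(-3.5) + (-0.5)·(-0.5) + (0.5)·(0.5) + (2.5)·(2.5) + (1.5)·(1.5)) / 5 = 21.5/5 = 4.3
  Sample standard deviations s_i = √(s[i,i]):
  s(X_1) = √(4.2667) = 2.0656
  s(X_2) = √(5.7667) = 2.4014
  s(X_3) = √(4.3) = 2.0736

Step 3 — r_{ij} = s_{ij} / (s_i · s_j):
  r[X_1,X_1] = 1 (diagonal).
  r[X_1,X_2] = 3.8667 / (2.0656 · 2.4014) = 3.8667 / 4.9603 = 0.7795
  r[X_1,X_3] = -1 / (2.0656 · 2.0736) = -1 / 4.2833 = -0.2335
  r[X_2,X_2] = 1 (diagonal).
  r[X_2,X_3] = 1.1 / (2.4014 · 2.0736) = 1.1 / 4.9796 = 0.2209
  r[X_3,X_3] = 1 (diagonal).

R is symmetric with unit diagonal. Assembling:

R = [[1, 0.7795, -0.2335],
 [0.7795, 1, 0.2209],
 [-0.2335, 0.2209, 1]]


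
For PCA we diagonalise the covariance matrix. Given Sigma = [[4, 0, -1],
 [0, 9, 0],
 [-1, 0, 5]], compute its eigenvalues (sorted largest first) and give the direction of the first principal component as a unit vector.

Step 1 — characteristic polynomial p(λ) = det(λI - Sigma) = λ³ - tr·λ² + c_1·λ - det, where tr = trace, c_1 = sum of the principal 2×2 minors, det = det(Sigma):
  tr = 4 + 9 + 5 = 18,
  c_1 = (4·9 - (0)²) + (4·5 - (-1)²) + (9·5 - (0)²) = 36 + 19 + 45 = 100,
  det = 4·(9·5 - (0)²) - (0)·((0)·5 - (0)·(-1)) + (-1)·((0)·(0) - 9·(-1)) = 4·(45) - (0)·(0) + (-1)·(9) = 171.
  So p(λ) = λ³ - 18λ² + 100λ - 171.
Step 2 — look for an integer root (rational root theorem: any rational root is an integer divisor of 171). Testing λ = 9:
  p(9) = 729 - 1458 + 900 - 171 = 0  ✓
  Dividing out (λ - 9): p(λ) = (λ - 9)(λ² - 9λ + 19).
Step 3 — remaining eigenvalues from the quadratic λ² - 9λ + 19 = 0:
  Δ = 9² - 4·19 = 81 - 76 = 5,  λ = (9 ± √5)/2 = (9 ± 2.2361)/2 ≈ 5.618 or 3.382.
  Sorted: λ_1 = 9,  λ_2 = 5.618,  λ_3 = 3.382  (check: sum = 18 = tr ✓).

Step 4 — unit eigenvector for λ_1 = 9: v spans the null space of (Sigma - λ_1 I), whose rows are
  r_1 = (-5, 0, -1),  r_2 = (0, 0, 0),  r_3 = (-1, 0, -4).
  v is orthogonal to every row, so take v ∝ r_1 × r_3 = ((0)·(-4) - (-1)·(0), (-1)·(-1) - (-5)·(-4), (-5)·(0) - (0)·(-1)) = (0, -19, 0).
  Rescale (divide by 19; multiply by -1 so the first nonzero entry is positive): u = (0, 1, 0).
  ||u|| = √((0)² + (1)² + (0)²) = √(1) = 1,  v_1 = u/||u|| ≈ (0, 1, 0) (||v_1|| = 1).

λ_1 = 9,  λ_2 = 5.618,  λ_3 = 3.382;  v_1 ≈ (0, 1, 0)


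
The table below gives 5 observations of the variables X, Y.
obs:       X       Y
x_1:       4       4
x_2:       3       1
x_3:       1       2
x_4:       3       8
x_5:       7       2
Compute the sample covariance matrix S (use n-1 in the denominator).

Step 1 — column means:
  mean(X) = (4 + 3 + 1 + 3 + 7) / 5 = 18/5 = 3.6
  mean(Y) = (4 + 1 + 2 + 8 + 2) / 5 = 17/5 = 3.4

Step 2 — sample covariance S[i,j] = (1/(n-1)) · Σ_k (x_{k,i} - mean_i) · (x_{k,j} - mean_j), with n-1 = 4.
  S[X,X] = ((0.4)·(0.4) + (-0.6)·(-0.6) + (-2.6)·(-2.6) + (-0.6)·(-0.6) + (3.4)·(3.4)) / 4 = 19.2/4 = 4.8
  S[X,Y] = ((0.4)·(0.6) + (-0.6)·(-2.4) + (-2.6)·(-1.4) + (-0.6)·(4.6) + (3.4)·(-1.4)) / 4 = -2.2/4 = -0.55
  S[Y,Y] = ((0.6)·(0.6) + (-2.4)·(-2.4) + (-1.4)·(-1.4) + (4.6)·(4.6) + (-1.4)·(-1.4)) / 4 = 31.2/4 = 7.8

S is symmetric (S[j,i] = S[i,j]). Assembling:

S = [[4.8, -0.55],
 [-0.55, 7.8]]


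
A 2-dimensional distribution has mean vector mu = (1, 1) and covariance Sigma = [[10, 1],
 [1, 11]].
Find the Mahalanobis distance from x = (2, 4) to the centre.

Step 1 — centre the observation: (x - mu) = (1, 3).

Step 2 — invert Sigma. det(Sigma) = 10·11 - (1)² = 109.
  Sigma^{-1} = (1/det) · [[d, -b], [-b, a]] = [[0.1009, -0.0092],
 [-0.0092, 0.0917]].

Step 3 — form the quadratic (x - mu)^T · Sigma^{-1} · (x - mu):
  Sigma^{-1} · (x - mu) = (0.0734, 0.2661).
  (x - mu)^T · [Sigma^{-1} · (x - mu)] = (1)·(0.0734) + (3)·(0.2661) = 0.8716.

Step 4 — take square root: d = √(0.8716) ≈ 0.9336.

d(x, mu) = √(0.8716) ≈ 0.9336


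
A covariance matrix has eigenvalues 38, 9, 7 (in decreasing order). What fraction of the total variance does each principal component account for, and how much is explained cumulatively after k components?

Step 1 — total variance = trace(Sigma) = Σ λ_i = 38 + 9 + 7 = 54.

Step 2 — fraction explained by component i = λ_i / Σ λ:
  PC1: 38/54 = 0.7037
  PC2: 9/54 = 0.1667
  PC3: 7/54 = 0.1296

Step 3 — cumulative fraction after k components = (λ_1 + ... + λ_k) / Σ λ:
  k = 1: 38/54 = 0.7037
  k = 2: (38 + 9)/54 = 47/54 = 0.8704
  k = 3: (38 + 9 + 7)/54 = 54/54 = 1

Summary (fraction, with percent):

explained: PC1 0.7037 (70.37%), PC2 0.1667 (16.67%), PC3 0.1296 (12.96%);  cumulative: 0.7037, 0.8704, 1


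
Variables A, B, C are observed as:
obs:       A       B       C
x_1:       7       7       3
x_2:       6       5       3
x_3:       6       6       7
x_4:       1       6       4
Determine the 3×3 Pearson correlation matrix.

Step 1 — column means:
  mean(A) = (7 + 6 + 6 + 1) / 4 = 20/4 = 5
  mean(B) = (7 + 5 + 6 + 6) / 4 = 24/4 = 6
  mean(C) = (3 + 3 + 7 + 4) / 4 = 17/4 = 4.25

Step 2 — sample variances and covariances s[i,j] = (1/(n-1)) · Σ_k (x_{k,i} - mean_i) · (x_{k,j} - mean_j), with n-1 = 3:
  s[A,A] = ((2)·(2) + (1)·(1) + (1)·(1) + (-4)·(-4)) / 3 = 22/3 = 7.3333
  s[A,B] = ((2)·(1) + (1)·(-1) + (1)·(0) + (-4)·(0)) / 3 = 1/3 = 0.3333
  s[A,C] = ((2)·(-1.25) + (1)·(-1.25) + (1)·(2.75) + (-4)·(-0.25)) / 3 = 0/3 = 0
  s[B,B] = ((1)·(1) + (-1)·(-1) + (0)·(0) + (0)·(0)) / 3 = 2/3 = 0.6667
  s[B,C] = ((1)·(-1.25) + (-1)·(-1.25) + (0)·(2.75) + (0)·(-0.25)) / 3 = 0/3 = 0
  s[C,C] = ((-1.25)·(-1.25) + (-1.25)·(-1.25) + (2.75)·(2.75) + (-0.25)·(-0.25)) / 3 = 10.75/3 = 3.5833
  Sample standard deviations s_i = √(s[i,i]):
  s(A) = √(7.3333) = 2.708
  s(B) = √(0.6667) = 0.8165
  s(C) = √(3.5833) = 1.893

Step 3 — r_{ij} = s_{ij} / (s_i · s_j):
  r[A,A] = 1 (diagonal).
  r[A,B] = 0.3333 / (2.708 · 0.8165) = 0.3333 / 2.2111 = 0.1508
  r[A,C] = 0 / (2.708 · 1.893) = 0 / 5.1262 = 0
  r[B,B] = 1 (diagonal).
  r[B,C] = 0 / (0.8165 · 1.893) = 0 / 1.5456 = 0
  r[C,C] = 1 (diagonal).

R is symmetric with unit diagonal. Assembling:

R = [[1, 0.1508, 0],
 [0.1508, 1, 0],
 [0, 0, 1]]


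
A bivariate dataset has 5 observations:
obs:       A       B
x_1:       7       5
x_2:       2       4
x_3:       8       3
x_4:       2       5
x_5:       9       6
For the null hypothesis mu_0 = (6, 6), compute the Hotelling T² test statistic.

Step 1 — sample mean vector:
  mean(A) = (7 + 2 + 8 + 2 + 9) / 5 = 28/5 = 5.6
  mean(B) = (5 + 4 + 3 + 5 + 6) / 5 = 23/5 = 4.6
  x̄ = (5.6, 4.6),  deviation x̄ - mu_0 = (5.6, 4.6) - (6, 6) = (-0.4, -1.4).

Step 2 — sample covariance matrix, S[i,j] = (1/(n-1)) · Σ_k (x_{k,i} - mean_i) · (x_{k,j} - mean_j), divisor n-1 = 4:
  S[A,A] = ((1.4)·(1.4) + (-3.6)·(-3.6) + (2.4)·(2.4) + (-3.6)·(-3.6) + (3.4)·(3.4)) / 4 = 45.2/4 = 11.3
  S[A,B] = ((1.4)·(0.4) + (-3.6)·(-0.6) + (2.4)·(-1.6) + (-3.6)·(0.4) + (3.4)·(1.4)) / 4 = 2.2/4 = 0.55
  S[B,B] = ((0.4)·(0.4) + (-0.6)·(-0.6) + (-1.6)·(-1.6) + (0.4)·(0.4) + (1.4)·(1.4)) / 4 = 5.2/4 = 1.3
  S = [[11.3, 0.55],
 [0.55, 1.3]].

Step 3 — invert S. det(S) = 11.3·1.3 - (0.55)² = 14.3875.
  S^{-1} = (1/det) · [[d, -b], [-b, a]] = [[0.0904, -0.0382],
 [-0.0382, 0.7854]].

Step 4 — quadratic form (x̄ - mu_0)^T · S^{-1} · (x̄ - mu_0):
  S^{-1} · (x̄ - mu_0) = (0.0174, -1.0843),
  (x̄ - mu_0)^T · [...] = (-0.4)·(0.0174) + (-1.4)·(-1.0843) = 1.511.

Step 5 — scale by n: T² = 5 · 1.511 = 7.5552.

T² ≈ 7.5552


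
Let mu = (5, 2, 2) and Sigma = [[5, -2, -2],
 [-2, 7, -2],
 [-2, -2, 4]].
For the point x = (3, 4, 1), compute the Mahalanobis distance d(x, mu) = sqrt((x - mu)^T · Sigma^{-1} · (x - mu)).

Step 1 — centre the observation: (x - mu) = (-2, 2, -1).

Step 2 — invert Sigma (cofactor / det for 3×3, or solve directly):
  Sigma^{-1} = [[0.4, 0.2, 0.3],
 [0.2, 0.2667, 0.2333],
 [0.3, 0.2333, 0.5167]].

Step 3 — form the quadratic (x - mu)^T · Sigma^{-1} · (x - mu):
  Sigma^{-1} · (x - mu) = (-0.7, -0.1, -0.65).
  (x - mu)^T · [Sigma^{-1} · (x - mu)] = (-2)·(-0.7) + (2)·(-0.1) + (-1)·(-0.65) = 1.85.

Step 4 — take square root: d = √(1.85) ≈ 1.3601.

d(x, mu) = √(1.85) ≈ 1.3601


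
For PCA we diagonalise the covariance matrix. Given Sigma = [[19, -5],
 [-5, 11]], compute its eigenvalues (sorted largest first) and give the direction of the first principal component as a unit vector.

Step 1 — characteristic polynomial of 2×2 Sigma:
  det(Sigma - λI) = λ² - trace · λ + det = 0.
  trace = 19 + 11 = 30, det = 19·11 - (-5)² = 184.
Step 2 — discriminant:
  Δ = trace² - 4·det = 900 - 736 = 164.
Step 3 — eigenvalues:
  λ = (trace ± √Δ)/2 = (30 ± 12.8062)/2,
  λ_1 = 21.4031,  λ_2 = 8.5969.

Step 4 — unit eigenvector for λ_1: solve (Sigma - λ_1 I)v = 0. First row:
  (19 - 21.4031)·v_x + (-5)·v_y = 0, i.e. (-2.4031)·v_x + (-5)·v_y = 0,
  so v ∝ (b, λ_1 - a) = (-5, 2.4031); multiply by -1 so the first entry is positive: u = (5, -2.4031).
  ||u|| = √((5)² + (-2.4031)²) = √(30.775) ≈ 5.5475,
  v_1 = u/||u|| ≈ (0.9013, -0.4332) (||v_1|| = 1).

λ_1 = 21.4031,  λ_2 = 8.5969;  v_1 ≈ (0.9013, -0.4332)


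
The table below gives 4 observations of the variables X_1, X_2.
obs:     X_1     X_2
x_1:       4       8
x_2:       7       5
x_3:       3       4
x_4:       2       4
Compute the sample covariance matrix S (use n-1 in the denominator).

Step 1 — column means:
  mean(X_1) = (4 + 7 + 3 + 2) / 4 = 16/4 = 4
  mean(X_2) = (8 + 5 + 4 + 4) / 4 = 21/4 = 5.25

Step 2 — sample covariance S[i,j] = (1/(n-1)) · Σ_k (x_{k,i} - mean_i) · (x_{k,j} - mean_j), with n-1 = 3.
  S[X_1,X_1] = ((0)·(0) + (3)·(3) + (-1)·(-1) + (-2)·(-2)) / 3 = 14/3 = 4.6667
  S[X_1,X_2] = ((0)·(2.75) + (3)·(-0.25) + (-1)·(-1.25) + (-2)·(-1.25)) / 3 = 3/3 = 1
  S[X_2,X_2] = ((2.75)·(2.75) + (-0.25)·(-0.25) + (-1.25)·(-1.25) + (-1.25)·(-1.25)) / 3 = 10.75/3 = 3.5833

S is symmetric (S[j,i] = S[i,j]). Assembling:

S = [[4.6667, 1],
 [1, 3.5833]]


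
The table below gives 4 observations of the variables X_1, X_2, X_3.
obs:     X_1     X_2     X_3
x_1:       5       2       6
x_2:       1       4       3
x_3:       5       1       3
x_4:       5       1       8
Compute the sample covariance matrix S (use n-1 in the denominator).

Step 1 — column means:
  mean(X_1) = (5 + 1 + 5 + 5) / 4 = 16/4 = 4
  mean(X_2) = (2 + 4 + 1 + 1) / 4 = 8/4 = 2
  mean(X_3) = (6 + 3 + 3 + 8) / 4 = 20/4 = 5

Step 2 — sample covariance S[i,j] = (1/(n-1)) · Σ_k (x_{k,i} - mean_i) · (x_{k,j} - mean_j), with n-1 = 3.
  S[X_1,X_1] = ((1)·(1) + (-3)·(-3) + (1)·(1) + (1)·(1)) / 3 = 12/3 = 4
  S[X_1,X_2] = ((1)·(0) + (-3)·(2) + (1)·(-1) + (1)·(-1)) / 3 = -8/3 = -2.6667
  S[X_1,X_3] = ((1)·(1) + (-3)·(-2) + (1)·(-2) + (1)·(3)) / 3 = 8/3 = 2.6667
  S[X_2,X_2] = ((0)·(0) + (2)·(2) + (-1)·(-1) + (-1)·(-1)) / 3 = 6/3 = 2
  S[X_2,X_3] = ((0)·(1) + (2)·(-2) + (-1)·(-2) + (-1)·(3)) / 3 = -5/3 = -1.6667
  S[X_3,X_3] = ((1)·(1) + (-2)·(-2) + (-2)·(-2) + (3)·(3)) / 3 = 18/3 = 6

S is symmetric (S[j,i] = S[i,j]). Assembling:

S = [[4, -2.6667, 2.6667],
 [-2.6667, 2, -1.6667],
 [2.6667, -1.6667, 6]]


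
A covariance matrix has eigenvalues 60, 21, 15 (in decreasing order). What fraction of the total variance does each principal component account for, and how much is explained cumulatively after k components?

Step 1 — total variance = trace(Sigma) = Σ λ_i = 60 + 21 + 15 = 96.

Step 2 — fraction explained by component i = λ_i / Σ λ:
  PC1: 60/96 = 0.625
  PC2: 21/96 = 0.2188
  PC3: 15/96 = 0.1562

Step 3 — cumulative fraction after k components = (λ_1 + ... + λ_k) / Σ λ:
  k = 1: 60/96 = 0.625
  k = 2: (60 + 21)/96 = 81/96 = 0.8438
  k = 3: (60 + 21 + 15)/96 = 96/96 = 1

Summary (fraction, with percent):

explained: PC1 0.625 (62.5%), PC2 0.2188 (21.88%), PC3 0.1562 (15.62%);  cumulative: 0.625, 0.8438, 1


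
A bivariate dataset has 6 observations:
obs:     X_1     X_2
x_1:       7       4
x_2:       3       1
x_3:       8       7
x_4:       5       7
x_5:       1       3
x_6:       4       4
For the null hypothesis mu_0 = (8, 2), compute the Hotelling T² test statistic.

Step 1 — sample mean vector:
  mean(X_1) = (7 + 3 + 8 + 5 + 1 + 4) / 6 = 28/6 = 4.6667
  mean(X_2) = (4 + 1 + 7 + 7 + 3 + 4) / 6 = 26/6 = 4.3333
  x̄ = (4.6667, 4.3333),  deviation x̄ - mu_0 = (4.6667, 4.3333) - (8, 2) = (-3.3333, 2.3333).

Step 2 — sample covariance matrix, S[i,j] = (1/(n-1)) · Σ_k (x_{k,i} - mean_i) · (x_{k,j} - mean_j), divisor n-1 = 5:
  S[X_1,X_1] = ((2.3333)·(2.3333) + (-1.6667)·(-1.6667) + (3.3333)·(3.3333) + (0.3333)·(0.3333) + (-3.6667)·(-3.6667) + (-0.6667)·(-0.6667)) / 5 = 33.3333/5 = 6.6667
  S[X_1,X_2] = ((2.3333)·(-0.3333) + (-1.6667)·(-3.3333) + (3.3333)·(2.6667) + (0.3333)·(2.6667) + (-3.6667)·(-1.3333) + (-0.6667)·(-0.3333)) / 5 = 19.6667/5 = 3.9333
  S[X_2,X_2] = ((-0.3333)·(-0.3333) + (-3.3333)·(-3.3333) + (2.6667)·(2.6667) + (2.6667)·(2.6667) + (-1.3333)·(-1.3333) + (-0.3333)·(-0.3333)) / 5 = 27.3333/5 = 5.4667
  S = [[6.6667, 3.9333],
 [3.9333, 5.4667]].

Step 3 — invert S. det(S) = 6.6667·5.4667 - (3.9333)² = 20.9733.
  S^{-1} = (1/det) · [[d, -b], [-b, a]] = [[0.2606, -0.1875],
 [-0.1875, 0.3179]].

Step 4 — quadratic form (x̄ - mu_0)^T · S^{-1} · (x̄ - mu_0):
  S^{-1} · (x̄ - mu_0) = (-1.3064, 1.3668),
  (x̄ - mu_0)^T · [...] = (-3.3333)·(-1.3064) + (2.3333)·(1.3668) = 7.544.

Step 5 — scale by n: T² = 6 · 7.544 = 45.2638.

T² ≈ 45.2638


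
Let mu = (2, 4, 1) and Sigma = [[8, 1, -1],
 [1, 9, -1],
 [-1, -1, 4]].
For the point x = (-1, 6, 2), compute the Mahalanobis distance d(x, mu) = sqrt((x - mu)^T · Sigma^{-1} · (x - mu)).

Step 1 — centre the observation: (x - mu) = (-3, 2, 1).

Step 2 — invert Sigma (cofactor / det for 3×3, or solve directly):
  Sigma^{-1} = [[0.1301, -0.0112, 0.0297],
 [-0.0112, 0.1152, 0.026],
 [0.0297, 0.026, 0.2639]].

Step 3 — form the quadratic (x - mu)^T · Sigma^{-1} · (x - mu):
  Sigma^{-1} · (x - mu) = (-0.3829, 0.29, 0.2268).
  (x - mu)^T · [Sigma^{-1} · (x - mu)] = (-3)·(-0.3829) + (2)·(0.29) + (1)·(0.2268) = 1.9554.

Step 4 — take square root: d = √(1.9554) ≈ 1.3984.

d(x, mu) = √(1.9554) ≈ 1.3984


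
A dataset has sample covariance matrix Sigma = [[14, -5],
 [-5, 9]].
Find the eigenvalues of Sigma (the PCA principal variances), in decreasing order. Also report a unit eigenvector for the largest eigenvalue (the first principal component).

Step 1 — characteristic polynomial of 2×2 Sigma:
  det(Sigma - λI) = λ² - trace · λ + det = 0.
  trace = 14 + 9 = 23, det = 14·9 - (-5)² = 101.
Step 2 — discriminant:
  Δ = trace² - 4·det = 529 - 404 = 125.
Step 3 — eigenvalues:
  λ = (trace ± √Δ)/2 = (23 ± 11.1803)/2,
  λ_1 = 17.0902,  λ_2 = 5.9098.

Step 4 — unit eigenvector for λ_1: solve (Sigma - λ_1 I)v = 0. First row:
  (14 - 17.0902)·v_x + (-5)·v_y = 0, i.e. (-3.0902)·v_x + (-5)·v_y = 0,
  so v ∝ (b, λ_1 - a) = (-5, 3.0902); multiply by -1 so the first entry is positive: u = (5, -3.0902).
  ||u|| = √((5)² + (-3.0902)²) = √(34.5492) ≈ 5.8779,
  v_1 = u/||u|| ≈ (0.8507, -0.5257) (||v_1|| = 1).

λ_1 = 17.0902,  λ_2 = 5.9098;  v_1 ≈ (0.8507, -0.5257)


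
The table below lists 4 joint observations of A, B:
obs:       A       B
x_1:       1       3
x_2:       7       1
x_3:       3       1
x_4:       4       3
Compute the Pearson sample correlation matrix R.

Step 1 — column means:
  mean(A) = (1 + 7 + 3 + 4) / 4 = 15/4 = 3.75
  mean(B) = (3 + 1 + 1 + 3) / 4 = 8/4 = 2

Step 2 — sample variances and covariances s[i,j] = (1/(n-1)) · Σ_k (x_{k,i} - mean_i) · (x_{k,j} - mean_j), with n-1 = 3:
  s[A,A] = ((-2.75)·(-2.75) + (3.25)·(3.25) + (-0.75)·(-0.75) + (0.25)·(0.25)) / 3 = 18.75/3 = 6.25
  s[A,B] = ((-2.75)·(1) + (3.25)·(-1) + (-0.75)·(-1) + (0.25)·(1)) / 3 = -5/3 = -1.6667
  s[B,B] = ((1)·(1) + (-1)·(-1) + (-1)·(-1) + (1)·(1)) / 3 = 4/3 = 1.3333
  Sample standard deviations s_i = √(s[i,i]):
  s(A) = √(6.25) = 2.5
  s(B) = √(1.3333) = 1.1547

Step 3 — r_{ij} = s_{ij} / (s_i · s_j):
  r[A,A] = 1 (diagonal).
  r[A,B] = -1.6667 / (2.5 · 1.1547) = -1.6667 / 2.8868 = -0.5774
  r[B,B] = 1 (diagonal).

R is symmetric with unit diagonal. Assembling:

R = [[1, -0.5774],
 [-0.5774, 1]]


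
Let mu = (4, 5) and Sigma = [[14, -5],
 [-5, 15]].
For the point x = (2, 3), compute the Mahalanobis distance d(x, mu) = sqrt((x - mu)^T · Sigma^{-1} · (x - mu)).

Step 1 — centre the observation: (x - mu) = (-2, -2).

Step 2 — invert Sigma. det(Sigma) = 14·15 - (-5)² = 185.
  Sigma^{-1} = (1/det) · [[d, -b], [-b, a]] = [[0.0811, 0.027],
 [0.027, 0.0757]].

Step 3 — form the quadratic (x - mu)^T · Sigma^{-1} · (x - mu):
  Sigma^{-1} · (x - mu) = (-0.2162, -0.2054).
  (x - mu)^T · [Sigma^{-1} · (x - mu)] = (-2)·(-0.2162) + (-2)·(-0.2054) = 0.8432.

Step 4 — take square root: d = √(0.8432) ≈ 0.9183.

d(x, mu) = √(0.8432) ≈ 0.9183


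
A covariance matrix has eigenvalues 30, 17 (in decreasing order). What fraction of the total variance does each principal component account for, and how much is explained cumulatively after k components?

Step 1 — total variance = trace(Sigma) = Σ λ_i = 30 + 17 = 47.

Step 2 — fraction explained by component i = λ_i / Σ λ:
  PC1: 30/47 = 0.6383
  PC2: 17/47 = 0.3617

Step 3 — cumulative fraction after k components = (λ_1 + ... + λ_k) / Σ λ:
  k = 1: 30/47 = 0.6383
  k = 2: (30 + 17)/47 = 47/47 = 1

Summary (fraction, with percent):

explained: PC1 0.6383 (63.83%), PC2 0.3617 (36.17%);  cumulative: 0.6383, 1


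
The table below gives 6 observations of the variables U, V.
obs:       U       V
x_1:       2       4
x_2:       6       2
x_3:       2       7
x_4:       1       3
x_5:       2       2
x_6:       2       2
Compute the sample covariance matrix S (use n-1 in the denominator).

Step 1 — column means:
  mean(U) = (2 + 6 + 2 + 1 + 2 + 2) / 6 = 15/6 = 2.5
  mean(V) = (4 + 2 + 7 + 3 + 2 + 2) / 6 = 20/6 = 3.3333

Step 2 — sample covariance S[i,j] = (1/(n-1)) · Σ_k (x_{k,i} - mean_i) · (x_{k,j} - mean_j), with n-1 = 5.
  S[U,U] = ((-0.5)·(-0.5) + (3.5)·(3.5) + (-0.5)·(-0.5) + (-1.5)·(-1.5) + (-0.5)·(-0.5) + (-0.5)·(-0.5)) / 5 = 15.5/5 = 3.1
  S[U,V] = ((-0.5)·(0.6667) + (3.5)·(-1.3333) + (-0.5)·(3.6667) + (-1.5)·(-0.3333) + (-0.5)·(-1.3333) + (-0.5)·(-1.3333)) / 5 = -5/5 = -1
  S[V,V] = ((0.6667)·(0.6667) + (-1.3333)·(-1.3333) + (3.6667)·(3.6667) + (-0.3333)·(-0.3333) + (-1.3333)·(-1.3333) + (-1.3333)·(-1.3333)) / 5 = 19.3333/5 = 3.8667

S is symmetric (S[j,i] = S[i,j]). Assembling:

S = [[3.1, -1],
 [-1, 3.8667]]


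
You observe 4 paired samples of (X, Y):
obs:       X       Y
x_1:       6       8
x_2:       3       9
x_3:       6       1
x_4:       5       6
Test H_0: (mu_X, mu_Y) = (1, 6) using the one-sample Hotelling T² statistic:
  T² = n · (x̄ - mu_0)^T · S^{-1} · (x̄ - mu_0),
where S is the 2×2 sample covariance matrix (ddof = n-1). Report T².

Step 1 — sample mean vector:
  mean(X) = (6 + 3 + 6 + 5) / 4 = 20/4 = 5
  mean(Y) = (8 + 9 + 1 + 6) / 4 = 24/4 = 6
  x̄ = (5, 6),  deviation x̄ - mu_0 = (5, 6) - (1, 6) = (4, 0).

Step 2 — sample covariance matrix, S[i,j] = (1/(n-1)) · Σ_k (x_{k,i} - mean_i) · (x_{k,j} - mean_j), divisor n-1 = 3:
  S[X,X] = ((1)·(1) + (-2)·(-2) + (1)·(1) + (0)·(0)) / 3 = 6/3 = 2
  S[X,Y] = ((1)·(2) + (-2)·(3) + (1)·(-5) + (0)·(0)) / 3 = -9/3 = -3
  S[Y,Y] = ((2)·(2) + (3)·(3) + (-5)·(-5) + (0)·(0)) / 3 = 38/3 = 12.6667
  S = [[2, -3],
 [-3, 12.6667]].

Step 3 — invert S. det(S) = 2·12.6667 - (-3)² = 16.3333.
  S^{-1} = (1/det) · [[d, -b], [-b, a]] = [[0.7755, 0.1837],
 [0.1837, 0.1224]].

Step 4 — quadratic form (x̄ - mu_0)^T · S^{-1} · (x̄ - mu_0):
  S^{-1} · (x̄ - mu_0) = (3.102, 0.7347),
  (x̄ - mu_0)^T · [...] = (4)·(3.102) + (0)·(0.7347) = 12.4082.

Step 5 — scale by n: T² = 4 · 12.4082 = 49.6327.

T² ≈ 49.6327


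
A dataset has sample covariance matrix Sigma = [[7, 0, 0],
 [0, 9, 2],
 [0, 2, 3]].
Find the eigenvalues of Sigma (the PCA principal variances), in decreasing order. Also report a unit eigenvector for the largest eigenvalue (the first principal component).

Step 1 — characteristic polynomial p(λ) = det(λI - Sigma) = λ³ - tr·λ² + c_1·λ - det, where tr = trace, c_1 = sum of the principal 2×2 minors, det = det(Sigma):
  tr = 7 + 9 + 3 = 19,
  c_1 = (7·9 - (0)²) + (7·3 - (0)²) + (9·3 - (2)²) = 63 + 21 + 23 = 107,
  det = 7·(9·3 - (2)²) - (0)·((0)·3 - (2)·(0)) + (0)·((0)·(2) - 9·(0)) = 7·(23) - (0)·(0) + (0)·(0) = 161.
  So p(λ) = λ³ - 19λ² + 107λ - 161.
Step 2 — look for an integer root (rational root theorem: any rational root is an integer divisor of 161). Testing λ = 7:
  p(7) = 343 - 931 + 749 - 161 = 0  ✓
  Dividing out (λ - 7): p(λ) = (λ - 7)(λ² - 12λ + 23).
Step 3 — remaining eigenvalues from the quadratic λ² - 12λ + 23 = 0:
  Δ = 12² - 4·23 = 144 - 92 = 52,  λ = (12 ± √52)/2 = (12 ± 7.2111)/2 ≈ 9.6056 or 2.3944.
  Sorted: λ_1 = 9.6056,  λ_2 = 7,  λ_3 = 2.3944  (check: sum = 19 = tr ✓).

Step 4 — unit eigenvector for λ_1 ≈ 9.6056: v spans the null space of (Sigma - λ_1 I), whose rows are
  r_1 = (-2.6056, 0, 0),  r_2 = (0, -0.6056, 2),  r_3 = (0, 2, -6.6056).
  v is orthogonal to every row, so take v ∝ r_1 × r_2 = ((0)·(2) - (0)·(-0.6056), (0)·(0) - (-2.6056)·(2), (-2.6056)·(-0.6056) - (0)·(0)) ≈ (0, 5.2111, 1.5778).
  Let u = (0, 5.2111, 1.5778).
  ||u|| = √((0)² + (5.2111)² + (1.5778)²) = √(29.645) ≈ 5.4447,  v_1 = u/||u|| ≈ (0, 0.9571, 0.2898) (||v_1|| = 1).

λ_1 = 9.6056,  λ_2 = 7,  λ_3 = 2.3944;  v_1 ≈ (0, 0.9571, 0.2898)


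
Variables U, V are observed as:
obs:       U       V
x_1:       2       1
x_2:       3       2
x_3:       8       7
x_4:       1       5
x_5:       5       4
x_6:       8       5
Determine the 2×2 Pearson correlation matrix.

Step 1 — column means:
  mean(U) = (2 + 3 + 8 + 1 + 5 + 8) / 6 = 27/6 = 4.5
  mean(V) = (1 + 2 + 7 + 5 + 4 + 5) / 6 = 24/6 = 4

Step 2 — sample variances and covariances s[i,j] = (1/(n-1)) · Σ_k (x_{k,i} - mean_i) · (x_{k,j} - mean_j), with n-1 = 5:
  s[U,U] = ((-2.5)·(-2.5) + (-1.5)·(-1.5) + (3.5)·(3.5) + (-3.5)·(-3.5) + (0.5)·(0.5) + (3.5)·(3.5)) / 5 = 45.5/5 = 9.1
  s[U,V] = ((-2.5)·(-3) + (-1.5)·(-2) + (3.5)·(3) + (-3.5)·(1) + (0.5)·(0) + (3.5)·(1)) / 5 = 21/5 = 4.2
  s[V,V] = ((-3)·(-3) + (-2)·(-2) + (3)·(3) + (1)·(1) + (0)·(0) + (1)·(1)) / 5 = 24/5 = 4.8
  Sample standard deviations s_i = √(s[i,i]):
  s(U) = √(9.1) = 3.0166
  s(V) = √(4.8) = 2.1909

Step 3 — r_{ij} = s_{ij} / (s_i · s_j):
  r[U,U] = 1 (diagonal).
  r[U,V] = 4.2 / (3.0166 · 2.1909) = 4.2 / 6.6091 = 0.6355
  r[V,V] = 1 (diagonal).

R is symmetric with unit diagonal. Assembling:

R = [[1, 0.6355],
 [0.6355, 1]]


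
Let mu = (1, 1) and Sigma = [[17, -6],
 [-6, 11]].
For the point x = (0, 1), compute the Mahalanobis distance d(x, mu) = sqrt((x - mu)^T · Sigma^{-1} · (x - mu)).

Step 1 — centre the observation: (x - mu) = (-1, 0).

Step 2 — invert Sigma. det(Sigma) = 17·11 - (-6)² = 151.
  Sigma^{-1} = (1/det) · [[d, -b], [-b, a]] = [[0.0728, 0.0397],
 [0.0397, 0.1126]].

Step 3 — form the quadratic (x - mu)^T · Sigma^{-1} · (x - mu):
  Sigma^{-1} · (x - mu) = (-0.0728, -0.0397).
  (x - mu)^T · [Sigma^{-1} · (x - mu)] = (-1)·(-0.0728) + (0)·(-0.0397) = 0.0728.

Step 4 — take square root: d = √(0.0728) ≈ 0.2699.

d(x, mu) = √(0.0728) ≈ 0.2699


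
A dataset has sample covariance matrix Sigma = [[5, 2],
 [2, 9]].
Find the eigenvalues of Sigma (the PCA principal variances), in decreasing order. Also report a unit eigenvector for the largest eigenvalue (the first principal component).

Step 1 — characteristic polynomial of 2×2 Sigma:
  det(Sigma - λI) = λ² - trace · λ + det = 0.
  trace = 5 + 9 = 14, det = 5·9 - (2)² = 41.
Step 2 — discriminant:
  Δ = trace² - 4·det = 196 - 164 = 32.
Step 3 — eigenvalues:
  λ = (trace ± √Δ)/2 = (14 ± 5.6569)/2,
  λ_1 = 9.8284,  λ_2 = 4.1716.

Step 4 — unit eigenvector for λ_1: solve (Sigma - λ_1 I)v = 0. First row:
  (5 - 9.8284)·v_x + (2)·v_y = 0, i.e. (-4.8284)·v_x + (2)·v_y = 0,
  so v ∝ (b, λ_1 - a) = (2, 4.8284) = u.
  ||u|| = √((2)² + (4.8284)²) = √(27.3137) ≈ 5.2263,
  v_1 = u/||u|| ≈ (0.3827, 0.9239) (||v_1|| = 1).

λ_1 = 9.8284,  λ_2 = 4.1716;  v_1 ≈ (0.3827, 0.9239)


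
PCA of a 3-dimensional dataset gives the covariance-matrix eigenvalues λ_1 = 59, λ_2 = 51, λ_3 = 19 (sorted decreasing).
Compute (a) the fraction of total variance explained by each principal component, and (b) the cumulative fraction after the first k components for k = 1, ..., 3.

Step 1 — total variance = trace(Sigma) = Σ λ_i = 59 + 51 + 19 = 129.

Step 2 — fraction explained by component i = λ_i / Σ λ:
  PC1: 59/129 = 0.4574
  PC2: 51/129 = 0.3953
  PC3: 19/129 = 0.1473

Step 3 — cumulative fraction after k components = (λ_1 + ... + λ_k) / Σ λ:
  k = 1: 59/129 = 0.4574
  k = 2: (59 + 51)/129 = 110/129 = 0.8527
  k = 3: (59 + 51 + 19)/129 = 129/129 = 1

Summary (fraction, with percent):

explained: PC1 0.4574 (45.74%), PC2 0.3953 (39.53%), PC3 0.1473 (14.73%);  cumulative: 0.4574, 0.8527, 1


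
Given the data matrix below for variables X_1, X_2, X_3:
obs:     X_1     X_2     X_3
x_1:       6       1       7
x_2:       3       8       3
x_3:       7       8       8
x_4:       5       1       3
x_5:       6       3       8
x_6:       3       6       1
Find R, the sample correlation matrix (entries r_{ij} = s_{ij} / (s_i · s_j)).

Step 1 — column means:
  mean(X_1) = (6 + 3 + 7 + 5 + 6 + 3) / 6 = 30/6 = 5
  mean(X_2) = (1 + 8 + 8 + 1 + 3 + 6) / 6 = 27/6 = 4.5
  mean(X_3) = (7 + 3 + 8 + 3 + 8 + 1) / 6 = 30/6 = 5

Step 2 — sample variances and covariances s[i,j] = (1/(n-1)) · Σ_k (x_{k,i} - mean_i) · (x_{k,j} - mean_j), with n-1 = 5:
  s[X_1,X_1] = ((1)·(1) + (-2)·(-2) + (2)·(2) + (0)·(0) + (1)·(1) + (-2)·(-2)) / 5 = 14/5 = 2.8
  s[X_1,X_2] = ((1)·(-3.5) + (-2)·(3.5) + (2)·(3.5) + (0)·(-3.5) + (1)·(-1.5) + (-2)·(1.5)) / 5 = -8/5 = -1.6
  s[X_1,X_3] = ((1)·(2) + (-2)·(-2) + (2)·(3) + (0)·(-2) + (1)·(3) + (-2)·(-4)) / 5 = 23/5 = 4.6
  s[X_2,X_2] = ((-3.5)·(-3.5) + (3.5)·(3.5) + (3.5)·(3.5) + (-3.5)·(-3.5) + (-1.5)·(-1.5) + (1.5)·(1.5)) / 5 = 53.5/5 = 10.7
  s[X_2,X_3] = ((-3.5)·(2) + (3.5)·(-2) + (3.5)·(3) + (-3.5)·(-2) + (-1.5)·(3) + (1.5)·(-4)) / 5 = -7/5 = -1.4
  s[X_3,X_3] = ((2)·(2) + (-2)·(-2) + (3)·(3) + (-2)·(-2) + (3)·(3) + (-4)·(-4)) / 5 = 46/5 = 9.2
  Sample standard deviations s_i = √(s[i,i]):
  s(X_1) = √(2.8) = 1.6733
  s(X_2) = √(10.7) = 3.2711
  s(X_3) = √(9.2) = 3.0332

Step 3 — r_{ij} = s_{ij} / (s_i · s_j):
  r[X_1,X_1] = 1 (diagonal).
  r[X_1,X_2] = -1.6 / (1.6733 · 3.2711) = -1.6 / 5.4736 = -0.2923
  r[X_1,X_3] = 4.6 / (1.6733 · 3.0332) = 4.6 / 5.0754 = 0.9063
  r[X_2,X_2] = 1 (diagonal).
  r[X_2,X_3] = -1.4 / (3.2711 · 3.0332) = -1.4 / 9.9217 = -0.1411
  r[X_3,X_3] = 1 (diagonal).

R is symmetric with unit diagonal. Assembling:

R = [[1, -0.2923, 0.9063],
 [-0.2923, 1, -0.1411],
 [0.9063, -0.1411, 1]]


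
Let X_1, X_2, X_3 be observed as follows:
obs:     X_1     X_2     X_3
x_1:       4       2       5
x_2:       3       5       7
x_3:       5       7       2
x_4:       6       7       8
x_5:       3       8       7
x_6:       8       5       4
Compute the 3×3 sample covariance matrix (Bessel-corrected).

Step 1 — column means:
  mean(X_1) = (4 + 3 + 5 + 6 + 3 + 8) / 6 = 29/6 = 4.8333
  mean(X_2) = (2 + 5 + 7 + 7 + 8 + 5) / 6 = 34/6 = 5.6667
  mean(X_3) = (5 + 7 + 2 + 8 + 7 + 4) / 6 = 33/6 = 5.5

Step 2 — sample covariance S[i,j] = (1/(n-1)) · Σ_k (x_{k,i} - mean_i) · (x_{k,j} - mean_j), with n-1 = 5.
  S[X_1,X_1] = ((-0.8333)·(-0.8333) + (-1.8333)·(-1.8333) + (0.1667)·(0.1667) + (1.1667)·(1.1667) + (-1.8333)·(-1.8333) + (3.1667)·(3.1667)) / 5 = 18.8333/5 = 3.7667
  S[X_1,X_2] = ((-0.8333)·(-3.6667) + (-1.8333)·(-0.6667) + (0.1667)·(1.3333) + (1.1667)·(1.3333) + (-1.8333)·(2.3333) + (3.1667)·(-0.6667)) / 5 = -0.3333/5 = -0.0667
  S[X_1,X_3] = ((-0.8333)·(-0.5) + (-1.8333)·(1.5) + (0.1667)·(-3.5) + (1.1667)·(2.5) + (-1.8333)·(1.5) + (3.1667)·(-1.5)) / 5 = -7.5/5 = -1.5
  S[X_2,X_2] = ((-3.6667)·(-3.6667) + (-0.6667)·(-0.6667) + (1.3333)·(1.3333) + (1.3333)·(1.3333) + (2.3333)·(2.3333) + (-0.6667)·(-0.6667)) / 5 = 23.3333/5 = 4.6667
  S[X_2,X_3] = ((-3.6667)·(-0.5) + (-0.6667)·(1.5) + (1.3333)·(-3.5) + (1.3333)·(2.5) + (2.3333)·(1.5) + (-0.6667)·(-1.5)) / 5 = 4/5 = 0.8
  S[X_3,X_3] = ((-0.5)·(-0.5) + (1.5)·(1.5) + (-3.5)·(-3.5) + (2.5)·(2.5) + (1.5)·(1.5) + (-1.5)·(-1.5)) / 5 = 25.5/5 = 5.1

S is symmetric (S[j,i] = S[i,j]). Assembling:

S = [[3.7667, -0.0667, -1.5],
 [-0.0667, 4.6667, 0.8],
 [-1.5, 0.8, 5.1]]


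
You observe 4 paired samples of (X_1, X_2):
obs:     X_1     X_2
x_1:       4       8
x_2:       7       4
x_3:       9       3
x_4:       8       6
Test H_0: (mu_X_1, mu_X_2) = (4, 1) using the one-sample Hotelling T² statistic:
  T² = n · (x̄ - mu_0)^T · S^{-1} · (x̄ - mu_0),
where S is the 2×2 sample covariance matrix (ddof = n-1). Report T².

Step 1 — sample mean vector:
  mean(X_1) = (4 + 7 + 9 + 8) / 4 = 28/4 = 7
  mean(X_2) = (8 + 4 + 3 + 6) / 4 = 21/4 = 5.25
  x̄ = (7, 5.25),  deviation x̄ - mu_0 = (7, 5.25) - (4, 1) = (3, 4.25).

Step 2 — sample covariance matrix, S[i,j] = (1/(n-1)) · Σ_k (x_{k,i} - mean_i) · (x_{k,j} - mean_j), divisor n-1 = 3:
  S[X_1,X_1] = ((-3)·(-3) + (0)·(0) + (2)·(2) + (1)·(1)) / 3 = 14/3 = 4.6667
  S[X_1,X_2] = ((-3)·(2.75) + (0)·(-1.25) + (2)·(-2.25) + (1)·(0.75)) / 3 = -12/3 = -4
  S[X_2,X_2] = ((2.75)·(2.75) + (-1.25)·(-1.25) + (-2.25)·(-2.25) + (0.75)·(0.75)) / 3 = 14.75/3 = 4.9167
  S = [[4.6667, -4],
 [-4, 4.9167]].

Step 3 — invert S. det(S) = 4.6667·4.9167 - (-4)² = 6.9444.
  S^{-1} = (1/det) · [[d, -b], [-b, a]] = [[0.708, 0.576],
 [0.576, 0.672]].

Step 4 — quadratic form (x̄ - mu_0)^T · S^{-1} · (x̄ - mu_0):
  S^{-1} · (x̄ - mu_0) = (4.572, 4.584),
  (x̄ - mu_0)^T · [...] = (3)·(4.572) + (4.25)·(4.584) = 33.198.

Step 5 — scale by n: T² = 4 · 33.198 = 132.792.

T² ≈ 132.792
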